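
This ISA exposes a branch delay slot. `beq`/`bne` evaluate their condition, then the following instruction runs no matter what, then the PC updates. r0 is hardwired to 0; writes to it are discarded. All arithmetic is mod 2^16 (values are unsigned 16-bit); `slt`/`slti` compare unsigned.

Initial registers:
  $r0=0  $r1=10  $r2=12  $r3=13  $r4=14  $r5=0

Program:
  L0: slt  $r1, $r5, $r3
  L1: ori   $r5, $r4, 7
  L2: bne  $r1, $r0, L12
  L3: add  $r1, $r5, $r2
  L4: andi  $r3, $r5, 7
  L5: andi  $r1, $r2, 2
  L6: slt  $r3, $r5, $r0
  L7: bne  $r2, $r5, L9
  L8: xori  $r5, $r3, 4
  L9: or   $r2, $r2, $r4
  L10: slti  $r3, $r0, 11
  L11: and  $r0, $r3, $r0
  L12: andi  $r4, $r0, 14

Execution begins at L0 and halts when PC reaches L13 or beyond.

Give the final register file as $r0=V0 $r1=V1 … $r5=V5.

$r0=0 $r1=27 $r2=12 $r3=13 $r4=0 $r5=15

[0] slt  $r1, $r5, $r3  →  {$r0:0, $r1:1, $r2:12, $r3:13, $r4:14, $r5:0}
[1] ori   $r5, $r4, 7  →  {$r0:0, $r1:1, $r2:12, $r3:13, $r4:14, $r5:15}
[2] bne  $r1, $r0, L12  →  {$r0:0, $r1:1, $r2:12, $r3:13, $r4:14, $r5:15}  ⟨branch taken⟩
[3] add  $r1, $r5, $r2  →  {$r0:0, $r1:27, $r2:12, $r3:13, $r4:14, $r5:15}
[12] andi  $r4, $r0, 14  →  {$r0:0, $r1:27, $r2:12, $r3:13, $r4:0, $r5:15}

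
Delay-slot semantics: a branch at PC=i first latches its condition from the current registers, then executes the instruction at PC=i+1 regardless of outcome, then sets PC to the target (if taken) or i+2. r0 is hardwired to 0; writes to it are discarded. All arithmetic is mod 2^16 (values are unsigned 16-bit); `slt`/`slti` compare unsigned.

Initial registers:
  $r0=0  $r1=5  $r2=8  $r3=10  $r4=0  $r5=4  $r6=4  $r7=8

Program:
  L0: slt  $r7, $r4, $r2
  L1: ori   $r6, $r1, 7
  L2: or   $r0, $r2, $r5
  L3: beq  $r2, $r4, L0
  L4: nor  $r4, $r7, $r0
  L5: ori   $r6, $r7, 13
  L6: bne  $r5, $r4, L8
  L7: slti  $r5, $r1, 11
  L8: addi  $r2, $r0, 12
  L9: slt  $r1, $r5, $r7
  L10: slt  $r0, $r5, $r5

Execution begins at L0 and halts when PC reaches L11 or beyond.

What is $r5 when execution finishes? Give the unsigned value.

PC=0  slt  $r7, $r4, $r2     | $r0=0 $r1=5 $r2=8 $r3=10 $r4=0 $r5=4 $r6=4 $r7=1
PC=1  ori   $r6, $r1, 7      | $r0=0 $r1=5 $r2=8 $r3=10 $r4=0 $r5=4 $r6=7 $r7=1
PC=2  or   $r0, $r2, $r5     | $r0=0 $r1=5 $r2=8 $r3=10 $r4=0 $r5=4 $r6=7 $r7=1
PC=3  beq  $r2, $r4, L0      | $r0=0 $r1=5 $r2=8 $r3=10 $r4=0 $r5=4 $r6=7 $r7=1  [not taken]
PC=4  nor  $r4, $r7, $r0     | $r0=0 $r1=5 $r2=8 $r3=10 $r4=65534 $r5=4 $r6=7 $r7=1
PC=5  ori   $r6, $r7, 13     | $r0=0 $r1=5 $r2=8 $r3=10 $r4=65534 $r5=4 $r6=13 $r7=1
PC=6  bne  $r5, $r4, L8      | $r0=0 $r1=5 $r2=8 $r3=10 $r4=65534 $r5=4 $r6=13 $r7=1  [TAKEN]
PC=7  slti  $r5, $r1, 11     | $r0=0 $r1=5 $r2=8 $r3=10 $r4=65534 $r5=1 $r6=13 $r7=1
PC=8  addi  $r2, $r0, 12     | $r0=0 $r1=5 $r2=12 $r3=10 $r4=65534 $r5=1 $r6=13 $r7=1
PC=9  slt  $r1, $r5, $r7     | $r0=0 $r1=0 $r2=12 $r3=10 $r4=65534 $r5=1 $r6=13 $r7=1
PC=10 slt  $r0, $r5, $r5     | $r0=0 $r1=0 $r2=12 $r3=10 $r4=65534 $r5=1 $r6=13 $r7=1

1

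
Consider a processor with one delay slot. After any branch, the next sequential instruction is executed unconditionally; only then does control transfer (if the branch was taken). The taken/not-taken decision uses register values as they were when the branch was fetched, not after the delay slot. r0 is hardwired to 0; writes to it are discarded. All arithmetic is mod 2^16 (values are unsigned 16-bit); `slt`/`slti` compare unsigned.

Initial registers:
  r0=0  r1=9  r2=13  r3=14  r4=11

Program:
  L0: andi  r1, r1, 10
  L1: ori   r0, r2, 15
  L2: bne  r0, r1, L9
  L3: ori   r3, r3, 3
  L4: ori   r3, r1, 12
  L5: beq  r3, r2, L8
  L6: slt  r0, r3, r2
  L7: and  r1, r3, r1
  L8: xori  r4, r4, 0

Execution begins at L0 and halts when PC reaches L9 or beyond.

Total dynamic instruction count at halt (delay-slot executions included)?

4

  step pc=0: andi  r1, r1, 10  regs=(0,8,13,14,11)
  step pc=1: ori   r0, r2, 15  regs=(0,8,13,14,11)
  step pc=2: bne  r0, r1, L9  cond=T  regs=(0,8,13,14,11)
  step pc=3: ori   r3, r3, 3  regs=(0,8,13,15,11)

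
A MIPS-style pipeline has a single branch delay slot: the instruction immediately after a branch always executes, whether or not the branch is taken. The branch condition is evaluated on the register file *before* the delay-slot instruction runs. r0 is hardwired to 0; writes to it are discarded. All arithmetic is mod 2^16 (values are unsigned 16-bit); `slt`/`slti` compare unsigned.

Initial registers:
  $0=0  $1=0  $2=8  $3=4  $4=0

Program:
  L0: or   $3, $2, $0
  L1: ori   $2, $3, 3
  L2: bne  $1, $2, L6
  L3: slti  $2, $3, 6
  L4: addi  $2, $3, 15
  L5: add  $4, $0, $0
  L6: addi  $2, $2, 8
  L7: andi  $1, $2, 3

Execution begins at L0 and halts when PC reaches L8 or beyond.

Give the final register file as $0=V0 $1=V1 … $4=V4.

[0] or   $3, $2, $0  →  {$0:0, $1:0, $2:8, $3:8, $4:0}
[1] ori   $2, $3, 3  →  {$0:0, $1:0, $2:11, $3:8, $4:0}
[2] bne  $1, $2, L6  →  {$0:0, $1:0, $2:11, $3:8, $4:0}  ⟨branch taken⟩
[3] slti  $2, $3, 6  →  {$0:0, $1:0, $2:0, $3:8, $4:0}
[6] addi  $2, $2, 8  →  {$0:0, $1:0, $2:8, $3:8, $4:0}
[7] andi  $1, $2, 3  →  {$0:0, $1:0, $2:8, $3:8, $4:0}

$0=0 $1=0 $2=8 $3=8 $4=0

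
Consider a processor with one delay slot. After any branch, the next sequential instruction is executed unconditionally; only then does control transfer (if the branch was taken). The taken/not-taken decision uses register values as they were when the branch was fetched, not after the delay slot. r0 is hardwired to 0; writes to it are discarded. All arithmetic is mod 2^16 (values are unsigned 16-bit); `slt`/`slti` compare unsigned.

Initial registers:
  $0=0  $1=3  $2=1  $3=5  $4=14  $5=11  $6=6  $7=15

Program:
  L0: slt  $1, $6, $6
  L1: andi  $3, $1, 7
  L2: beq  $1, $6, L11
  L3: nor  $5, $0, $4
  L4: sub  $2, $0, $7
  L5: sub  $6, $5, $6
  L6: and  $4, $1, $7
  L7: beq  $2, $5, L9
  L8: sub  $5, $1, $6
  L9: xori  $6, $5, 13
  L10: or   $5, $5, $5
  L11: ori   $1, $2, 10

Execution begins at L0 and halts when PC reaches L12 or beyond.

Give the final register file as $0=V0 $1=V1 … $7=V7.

$0=0 $1=65531 $2=65521 $3=0 $4=0 $5=21 $6=24 $7=15

PC=0  slt  $1, $6, $6        | $0=0 $1=0 $2=1 $3=5 $4=14 $5=11 $6=6 $7=15
PC=1  andi  $3, $1, 7        | $0=0 $1=0 $2=1 $3=0 $4=14 $5=11 $6=6 $7=15
PC=2  beq  $1, $6, L11       | $0=0 $1=0 $2=1 $3=0 $4=14 $5=11 $6=6 $7=15  [not taken]
PC=3  nor  $5, $0, $4        | $0=0 $1=0 $2=1 $3=0 $4=14 $5=65521 $6=6 $7=15
PC=4  sub  $2, $0, $7        | $0=0 $1=0 $2=65521 $3=0 $4=14 $5=65521 $6=6 $7=15
PC=5  sub  $6, $5, $6        | $0=0 $1=0 $2=65521 $3=0 $4=14 $5=65521 $6=65515 $7=15
PC=6  and  $4, $1, $7        | $0=0 $1=0 $2=65521 $3=0 $4=0 $5=65521 $6=65515 $7=15
PC=7  beq  $2, $5, L9        | $0=0 $1=0 $2=65521 $3=0 $4=0 $5=65521 $6=65515 $7=15  [TAKEN]
PC=8  sub  $5, $1, $6        | $0=0 $1=0 $2=65521 $3=0 $4=0 $5=21 $6=65515 $7=15
PC=9  xori  $6, $5, 13       | $0=0 $1=0 $2=65521 $3=0 $4=0 $5=21 $6=24 $7=15
PC=10 or   $5, $5, $5        | $0=0 $1=0 $2=65521 $3=0 $4=0 $5=21 $6=24 $7=15
PC=11 ori   $1, $2, 10       | $0=0 $1=65531 $2=65521 $3=0 $4=0 $5=21 $6=24 $7=15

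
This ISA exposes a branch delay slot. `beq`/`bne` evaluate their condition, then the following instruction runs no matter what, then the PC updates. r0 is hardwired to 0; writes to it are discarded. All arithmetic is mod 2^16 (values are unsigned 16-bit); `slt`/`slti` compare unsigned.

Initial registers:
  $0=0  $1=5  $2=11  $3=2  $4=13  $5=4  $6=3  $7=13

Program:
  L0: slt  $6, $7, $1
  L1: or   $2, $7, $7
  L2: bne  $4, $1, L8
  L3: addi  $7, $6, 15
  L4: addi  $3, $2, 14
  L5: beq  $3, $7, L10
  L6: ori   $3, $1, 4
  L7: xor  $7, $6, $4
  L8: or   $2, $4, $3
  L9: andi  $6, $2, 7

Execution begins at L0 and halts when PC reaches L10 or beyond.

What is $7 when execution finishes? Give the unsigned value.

15

#0 slt  $6, $7, $1 ; 0/5/11/2/13/4/0/13
#1 or   $2, $7, $7 ; 0/5/13/2/13/4/0/13
#2 bne  $4, $1, L8 ; 0/5/13/2/13/4/0/13 ; →target
#3 addi  $7, $6, 15 ; 0/5/13/2/13/4/0/15
#8 or   $2, $4, $3 ; 0/5/15/2/13/4/0/15
#9 andi  $6, $2, 7 ; 0/5/15/2/13/4/7/15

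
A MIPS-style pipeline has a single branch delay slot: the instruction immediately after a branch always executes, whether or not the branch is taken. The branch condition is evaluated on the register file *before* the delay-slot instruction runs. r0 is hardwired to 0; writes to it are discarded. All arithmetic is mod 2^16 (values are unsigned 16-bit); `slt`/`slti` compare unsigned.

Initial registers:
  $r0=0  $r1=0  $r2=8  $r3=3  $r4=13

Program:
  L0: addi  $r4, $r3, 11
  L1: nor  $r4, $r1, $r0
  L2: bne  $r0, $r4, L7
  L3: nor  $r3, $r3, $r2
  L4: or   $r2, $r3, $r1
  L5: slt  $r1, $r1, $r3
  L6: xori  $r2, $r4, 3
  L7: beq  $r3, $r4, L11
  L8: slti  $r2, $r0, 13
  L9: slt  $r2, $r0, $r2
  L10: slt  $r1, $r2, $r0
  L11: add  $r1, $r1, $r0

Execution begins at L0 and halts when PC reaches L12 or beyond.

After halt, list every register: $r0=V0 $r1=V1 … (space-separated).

[0] addi  $r4, $r3, 11  →  {$r0:0, $r1:0, $r2:8, $r3:3, $r4:14}
[1] nor  $r4, $r1, $r0  →  {$r0:0, $r1:0, $r2:8, $r3:3, $r4:65535}
[2] bne  $r0, $r4, L7  →  {$r0:0, $r1:0, $r2:8, $r3:3, $r4:65535}  ⟨branch taken⟩
[3] nor  $r3, $r3, $r2  →  {$r0:0, $r1:0, $r2:8, $r3:65524, $r4:65535}
[7] beq  $r3, $r4, L11  →  {$r0:0, $r1:0, $r2:8, $r3:65524, $r4:65535}  ⟨branch fallthrough⟩
[8] slti  $r2, $r0, 13  →  {$r0:0, $r1:0, $r2:1, $r3:65524, $r4:65535}
[9] slt  $r2, $r0, $r2  →  {$r0:0, $r1:0, $r2:1, $r3:65524, $r4:65535}
[10] slt  $r1, $r2, $r0  →  {$r0:0, $r1:0, $r2:1, $r3:65524, $r4:65535}
[11] add  $r1, $r1, $r0  →  {$r0:0, $r1:0, $r2:1, $r3:65524, $r4:65535}

$r0=0 $r1=0 $r2=1 $r3=65524 $r4=65535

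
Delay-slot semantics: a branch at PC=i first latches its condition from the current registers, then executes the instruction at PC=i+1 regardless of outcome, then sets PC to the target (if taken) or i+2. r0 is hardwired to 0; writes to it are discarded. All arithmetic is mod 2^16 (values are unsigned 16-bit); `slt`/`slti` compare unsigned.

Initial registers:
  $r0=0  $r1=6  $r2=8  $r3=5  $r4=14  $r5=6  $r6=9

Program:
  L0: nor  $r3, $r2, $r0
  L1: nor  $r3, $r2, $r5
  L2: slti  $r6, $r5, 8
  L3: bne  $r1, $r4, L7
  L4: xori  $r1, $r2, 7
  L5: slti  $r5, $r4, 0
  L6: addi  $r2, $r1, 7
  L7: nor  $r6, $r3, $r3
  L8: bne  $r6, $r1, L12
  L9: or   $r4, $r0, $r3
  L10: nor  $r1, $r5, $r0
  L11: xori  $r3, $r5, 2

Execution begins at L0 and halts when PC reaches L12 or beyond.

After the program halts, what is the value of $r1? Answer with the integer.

15

#0 nor  $r3, $r2, $r0 ; 0/6/8/65527/14/6/9
#1 nor  $r3, $r2, $r5 ; 0/6/8/65521/14/6/9
#2 slti  $r6, $r5, 8 ; 0/6/8/65521/14/6/1
#3 bne  $r1, $r4, L7 ; 0/6/8/65521/14/6/1 ; →target
#4 xori  $r1, $r2, 7 ; 0/15/8/65521/14/6/1
#7 nor  $r6, $r3, $r3 ; 0/15/8/65521/14/6/14
#8 bne  $r6, $r1, L12 ; 0/15/8/65521/14/6/14 ; →target
#9 or   $r4, $r0, $r3 ; 0/15/8/65521/65521/6/14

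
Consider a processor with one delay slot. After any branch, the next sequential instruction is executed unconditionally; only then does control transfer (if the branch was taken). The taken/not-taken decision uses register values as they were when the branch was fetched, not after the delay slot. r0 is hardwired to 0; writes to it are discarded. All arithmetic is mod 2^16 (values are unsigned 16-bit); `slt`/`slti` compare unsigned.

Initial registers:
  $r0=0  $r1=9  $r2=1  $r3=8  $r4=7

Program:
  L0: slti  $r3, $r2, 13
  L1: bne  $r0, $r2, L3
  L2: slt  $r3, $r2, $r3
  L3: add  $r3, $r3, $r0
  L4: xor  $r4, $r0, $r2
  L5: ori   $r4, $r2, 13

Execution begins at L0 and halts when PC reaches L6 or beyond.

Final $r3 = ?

[0] slti  $r3, $r2, 13  →  {$r0:0, $r1:9, $r2:1, $r3:1, $r4:7}
[1] bne  $r0, $r2, L3  →  {$r0:0, $r1:9, $r2:1, $r3:1, $r4:7}  ⟨branch taken⟩
[2] slt  $r3, $r2, $r3  →  {$r0:0, $r1:9, $r2:1, $r3:0, $r4:7}
[3] add  $r3, $r3, $r0  →  {$r0:0, $r1:9, $r2:1, $r3:0, $r4:7}
[4] xor  $r4, $r0, $r2  →  {$r0:0, $r1:9, $r2:1, $r3:0, $r4:1}
[5] ori   $r4, $r2, 13  →  {$r0:0, $r1:9, $r2:1, $r3:0, $r4:13}

0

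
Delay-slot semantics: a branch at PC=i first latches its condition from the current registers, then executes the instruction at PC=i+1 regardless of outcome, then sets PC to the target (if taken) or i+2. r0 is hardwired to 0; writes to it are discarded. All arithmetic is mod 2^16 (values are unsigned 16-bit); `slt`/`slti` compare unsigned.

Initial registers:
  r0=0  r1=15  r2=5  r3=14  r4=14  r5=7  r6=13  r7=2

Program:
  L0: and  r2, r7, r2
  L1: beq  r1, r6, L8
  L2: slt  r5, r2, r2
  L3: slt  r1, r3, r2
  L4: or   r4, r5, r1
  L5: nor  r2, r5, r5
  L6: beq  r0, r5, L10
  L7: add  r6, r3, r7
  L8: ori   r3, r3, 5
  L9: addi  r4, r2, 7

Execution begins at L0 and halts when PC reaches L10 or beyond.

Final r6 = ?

16

#0 and  r2, r7, r2 ; 0/15/0/14/14/7/13/2
#1 beq  r1, r6, L8 ; 0/15/0/14/14/7/13/2 ; →fallthru
#2 slt  r5, r2, r2 ; 0/15/0/14/14/0/13/2
#3 slt  r1, r3, r2 ; 0/0/0/14/14/0/13/2
#4 or   r4, r5, r1 ; 0/0/0/14/0/0/13/2
#5 nor  r2, r5, r5 ; 0/0/65535/14/0/0/13/2
#6 beq  r0, r5, L10 ; 0/0/65535/14/0/0/13/2 ; →target
#7 add  r6, r3, r7 ; 0/0/65535/14/0/0/16/2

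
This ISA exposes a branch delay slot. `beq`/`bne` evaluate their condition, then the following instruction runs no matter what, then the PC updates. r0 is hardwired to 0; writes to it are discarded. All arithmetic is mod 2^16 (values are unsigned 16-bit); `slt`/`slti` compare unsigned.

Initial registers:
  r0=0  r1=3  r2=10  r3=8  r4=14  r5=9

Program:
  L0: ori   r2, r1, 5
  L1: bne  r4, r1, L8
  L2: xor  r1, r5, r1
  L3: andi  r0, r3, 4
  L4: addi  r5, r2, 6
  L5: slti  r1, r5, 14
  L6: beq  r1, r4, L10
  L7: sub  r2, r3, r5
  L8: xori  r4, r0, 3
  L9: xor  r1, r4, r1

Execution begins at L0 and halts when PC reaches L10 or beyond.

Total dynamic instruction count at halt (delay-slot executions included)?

PC=0  ori   r2, r1, 5        | r0=0 r1=3 r2=7 r3=8 r4=14 r5=9
PC=1  bne  r4, r1, L8        | r0=0 r1=3 r2=7 r3=8 r4=14 r5=9  [TAKEN]
PC=2  xor  r1, r5, r1        | r0=0 r1=10 r2=7 r3=8 r4=14 r5=9
PC=8  xori  r4, r0, 3        | r0=0 r1=10 r2=7 r3=8 r4=3 r5=9
PC=9  xor  r1, r4, r1        | r0=0 r1=9 r2=7 r3=8 r4=3 r5=9

5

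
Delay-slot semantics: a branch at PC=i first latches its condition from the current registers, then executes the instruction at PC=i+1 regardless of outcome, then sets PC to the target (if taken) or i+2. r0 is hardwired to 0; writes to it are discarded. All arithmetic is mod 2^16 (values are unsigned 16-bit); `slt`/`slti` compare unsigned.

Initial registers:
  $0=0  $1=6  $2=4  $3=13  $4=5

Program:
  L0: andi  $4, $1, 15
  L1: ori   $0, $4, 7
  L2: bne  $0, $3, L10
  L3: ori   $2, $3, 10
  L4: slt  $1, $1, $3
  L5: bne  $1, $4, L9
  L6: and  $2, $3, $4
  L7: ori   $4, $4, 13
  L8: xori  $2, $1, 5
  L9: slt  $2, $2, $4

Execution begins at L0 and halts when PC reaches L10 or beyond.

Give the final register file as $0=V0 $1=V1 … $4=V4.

$0=0 $1=6 $2=15 $3=13 $4=6

#0 andi  $4, $1, 15 ; 0/6/4/13/6
#1 ori   $0, $4, 7 ; 0/6/4/13/6
#2 bne  $0, $3, L10 ; 0/6/4/13/6 ; →target
#3 ori   $2, $3, 10 ; 0/6/15/13/6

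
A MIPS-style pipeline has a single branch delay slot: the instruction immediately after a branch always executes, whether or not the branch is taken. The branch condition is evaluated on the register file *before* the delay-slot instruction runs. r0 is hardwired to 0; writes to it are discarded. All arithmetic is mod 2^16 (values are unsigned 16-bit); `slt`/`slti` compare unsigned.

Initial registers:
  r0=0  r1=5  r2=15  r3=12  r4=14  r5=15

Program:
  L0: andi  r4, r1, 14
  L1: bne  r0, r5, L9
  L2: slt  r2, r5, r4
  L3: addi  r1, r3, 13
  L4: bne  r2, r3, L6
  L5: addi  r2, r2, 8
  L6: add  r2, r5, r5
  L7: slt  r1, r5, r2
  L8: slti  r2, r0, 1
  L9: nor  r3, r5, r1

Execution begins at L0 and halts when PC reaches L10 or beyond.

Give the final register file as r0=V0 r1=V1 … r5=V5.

[0] andi  r4, r1, 14  →  {r0:0, r1:5, r2:15, r3:12, r4:4, r5:15}
[1] bne  r0, r5, L9  →  {r0:0, r1:5, r2:15, r3:12, r4:4, r5:15}  ⟨branch taken⟩
[2] slt  r2, r5, r4  →  {r0:0, r1:5, r2:0, r3:12, r4:4, r5:15}
[9] nor  r3, r5, r1  →  {r0:0, r1:5, r2:0, r3:65520, r4:4, r5:15}

r0=0 r1=5 r2=0 r3=65520 r4=4 r5=15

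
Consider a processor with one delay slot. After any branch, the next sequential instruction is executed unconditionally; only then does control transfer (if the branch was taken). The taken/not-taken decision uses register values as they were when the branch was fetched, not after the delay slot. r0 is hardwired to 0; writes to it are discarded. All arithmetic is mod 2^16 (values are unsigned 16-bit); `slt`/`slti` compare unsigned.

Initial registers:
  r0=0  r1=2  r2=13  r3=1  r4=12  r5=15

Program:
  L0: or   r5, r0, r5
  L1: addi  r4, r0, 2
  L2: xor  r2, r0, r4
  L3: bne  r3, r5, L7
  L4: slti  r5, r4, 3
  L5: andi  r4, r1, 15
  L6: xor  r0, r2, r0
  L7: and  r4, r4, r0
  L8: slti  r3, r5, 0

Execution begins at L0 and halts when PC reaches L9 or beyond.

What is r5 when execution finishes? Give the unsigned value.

1

PC=0  or   r5, r0, r5        | r0=0 r1=2 r2=13 r3=1 r4=12 r5=15
PC=1  addi  r4, r0, 2        | r0=0 r1=2 r2=13 r3=1 r4=2 r5=15
PC=2  xor  r2, r0, r4        | r0=0 r1=2 r2=2 r3=1 r4=2 r5=15
PC=3  bne  r3, r5, L7        | r0=0 r1=2 r2=2 r3=1 r4=2 r5=15  [TAKEN]
PC=4  slti  r5, r4, 3        | r0=0 r1=2 r2=2 r3=1 r4=2 r5=1
PC=7  and  r4, r4, r0        | r0=0 r1=2 r2=2 r3=1 r4=0 r5=1
PC=8  slti  r3, r5, 0        | r0=0 r1=2 r2=2 r3=0 r4=0 r5=1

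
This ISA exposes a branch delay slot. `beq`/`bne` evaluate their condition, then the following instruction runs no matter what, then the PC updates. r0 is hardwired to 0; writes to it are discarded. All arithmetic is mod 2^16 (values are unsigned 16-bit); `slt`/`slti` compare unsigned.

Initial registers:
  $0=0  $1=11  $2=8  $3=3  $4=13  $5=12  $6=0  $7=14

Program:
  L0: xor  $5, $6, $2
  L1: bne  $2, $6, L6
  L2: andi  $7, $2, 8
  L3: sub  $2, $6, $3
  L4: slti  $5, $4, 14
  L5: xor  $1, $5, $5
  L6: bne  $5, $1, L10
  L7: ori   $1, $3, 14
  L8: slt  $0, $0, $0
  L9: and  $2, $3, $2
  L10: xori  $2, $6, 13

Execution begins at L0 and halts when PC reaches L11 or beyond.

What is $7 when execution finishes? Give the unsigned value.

[0] xor  $5, $6, $2  →  {$0:0, $1:11, $2:8, $3:3, $4:13, $5:8, $6:0, $7:14}
[1] bne  $2, $6, L6  →  {$0:0, $1:11, $2:8, $3:3, $4:13, $5:8, $6:0, $7:14}  ⟨branch taken⟩
[2] andi  $7, $2, 8  →  {$0:0, $1:11, $2:8, $3:3, $4:13, $5:8, $6:0, $7:8}
[6] bne  $5, $1, L10  →  {$0:0, $1:11, $2:8, $3:3, $4:13, $5:8, $6:0, $7:8}  ⟨branch taken⟩
[7] ori   $1, $3, 14  →  {$0:0, $1:15, $2:8, $3:3, $4:13, $5:8, $6:0, $7:8}
[10] xori  $2, $6, 13  →  {$0:0, $1:15, $2:13, $3:3, $4:13, $5:8, $6:0, $7:8}

8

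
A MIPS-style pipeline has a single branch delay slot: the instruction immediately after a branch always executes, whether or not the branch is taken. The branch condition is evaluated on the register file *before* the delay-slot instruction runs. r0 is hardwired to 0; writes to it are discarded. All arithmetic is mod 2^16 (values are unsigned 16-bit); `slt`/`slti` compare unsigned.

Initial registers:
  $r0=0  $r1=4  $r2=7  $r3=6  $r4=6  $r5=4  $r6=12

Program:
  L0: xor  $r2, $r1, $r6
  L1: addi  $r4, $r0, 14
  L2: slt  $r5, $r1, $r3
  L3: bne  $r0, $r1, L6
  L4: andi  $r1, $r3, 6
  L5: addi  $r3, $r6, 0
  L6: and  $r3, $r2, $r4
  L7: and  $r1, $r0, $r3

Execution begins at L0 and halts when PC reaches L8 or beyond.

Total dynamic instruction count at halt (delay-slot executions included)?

  step pc=0: xor  $r2, $r1, $r6  regs=(0,4,8,6,6,4,12)
  step pc=1: addi  $r4, $r0, 14  regs=(0,4,8,6,14,4,12)
  step pc=2: slt  $r5, $r1, $r3  regs=(0,4,8,6,14,1,12)
  step pc=3: bne  $r0, $r1, L6  cond=T  regs=(0,4,8,6,14,1,12)
  step pc=4: andi  $r1, $r3, 6  regs=(0,6,8,6,14,1,12)
  step pc=6: and  $r3, $r2, $r4  regs=(0,6,8,8,14,1,12)
  step pc=7: and  $r1, $r0, $r3  regs=(0,0,8,8,14,1,12)

7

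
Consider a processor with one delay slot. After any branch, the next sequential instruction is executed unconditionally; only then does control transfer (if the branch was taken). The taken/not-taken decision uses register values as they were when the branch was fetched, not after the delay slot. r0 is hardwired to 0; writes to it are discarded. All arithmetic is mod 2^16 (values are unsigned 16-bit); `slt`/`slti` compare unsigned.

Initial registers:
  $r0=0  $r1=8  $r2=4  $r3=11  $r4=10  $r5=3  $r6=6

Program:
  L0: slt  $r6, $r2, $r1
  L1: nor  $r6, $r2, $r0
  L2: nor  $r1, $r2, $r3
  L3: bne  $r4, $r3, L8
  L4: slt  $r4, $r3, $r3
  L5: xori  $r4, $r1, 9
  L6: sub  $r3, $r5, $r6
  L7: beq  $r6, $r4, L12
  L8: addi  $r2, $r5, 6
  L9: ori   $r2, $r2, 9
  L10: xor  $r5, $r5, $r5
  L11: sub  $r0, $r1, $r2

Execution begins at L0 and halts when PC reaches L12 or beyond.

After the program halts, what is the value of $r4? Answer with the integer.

PC=0  slt  $r6, $r2, $r1     | $r0=0 $r1=8 $r2=4 $r3=11 $r4=10 $r5=3 $r6=1
PC=1  nor  $r6, $r2, $r0     | $r0=0 $r1=8 $r2=4 $r3=11 $r4=10 $r5=3 $r6=65531
PC=2  nor  $r1, $r2, $r3     | $r0=0 $r1=65520 $r2=4 $r3=11 $r4=10 $r5=3 $r6=65531
PC=3  bne  $r4, $r3, L8      | $r0=0 $r1=65520 $r2=4 $r3=11 $r4=10 $r5=3 $r6=65531  [TAKEN]
PC=4  slt  $r4, $r3, $r3     | $r0=0 $r1=65520 $r2=4 $r3=11 $r4=0 $r5=3 $r6=65531
PC=8  addi  $r2, $r5, 6      | $r0=0 $r1=65520 $r2=9 $r3=11 $r4=0 $r5=3 $r6=65531
PC=9  ori   $r2, $r2, 9      | $r0=0 $r1=65520 $r2=9 $r3=11 $r4=0 $r5=3 $r6=65531
PC=10 xor  $r5, $r5, $r5     | $r0=0 $r1=65520 $r2=9 $r3=11 $r4=0 $r5=0 $r6=65531
PC=11 sub  $r0, $r1, $r2     | $r0=0 $r1=65520 $r2=9 $r3=11 $r4=0 $r5=0 $r6=65531

0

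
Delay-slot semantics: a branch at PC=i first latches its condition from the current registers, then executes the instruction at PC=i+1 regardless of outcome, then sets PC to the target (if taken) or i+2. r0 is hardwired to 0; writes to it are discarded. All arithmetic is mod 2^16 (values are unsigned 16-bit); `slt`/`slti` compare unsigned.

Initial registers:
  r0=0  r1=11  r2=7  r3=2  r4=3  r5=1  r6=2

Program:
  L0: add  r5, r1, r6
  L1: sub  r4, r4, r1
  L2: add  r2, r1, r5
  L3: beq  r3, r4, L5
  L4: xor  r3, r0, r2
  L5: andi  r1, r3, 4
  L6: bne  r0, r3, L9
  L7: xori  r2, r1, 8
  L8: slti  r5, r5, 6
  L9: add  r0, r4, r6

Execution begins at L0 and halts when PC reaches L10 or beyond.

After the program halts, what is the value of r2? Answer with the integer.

8

[0] add  r5, r1, r6  →  {r0:0, r1:11, r2:7, r3:2, r4:3, r5:13, r6:2}
[1] sub  r4, r4, r1  →  {r0:0, r1:11, r2:7, r3:2, r4:65528, r5:13, r6:2}
[2] add  r2, r1, r5  →  {r0:0, r1:11, r2:24, r3:2, r4:65528, r5:13, r6:2}
[3] beq  r3, r4, L5  →  {r0:0, r1:11, r2:24, r3:2, r4:65528, r5:13, r6:2}  ⟨branch fallthrough⟩
[4] xor  r3, r0, r2  →  {r0:0, r1:11, r2:24, r3:24, r4:65528, r5:13, r6:2}
[5] andi  r1, r3, 4  →  {r0:0, r1:0, r2:24, r3:24, r4:65528, r5:13, r6:2}
[6] bne  r0, r3, L9  →  {r0:0, r1:0, r2:24, r3:24, r4:65528, r5:13, r6:2}  ⟨branch taken⟩
[7] xori  r2, r1, 8  →  {r0:0, r1:0, r2:8, r3:24, r4:65528, r5:13, r6:2}
[9] add  r0, r4, r6  →  {r0:0, r1:0, r2:8, r3:24, r4:65528, r5:13, r6:2}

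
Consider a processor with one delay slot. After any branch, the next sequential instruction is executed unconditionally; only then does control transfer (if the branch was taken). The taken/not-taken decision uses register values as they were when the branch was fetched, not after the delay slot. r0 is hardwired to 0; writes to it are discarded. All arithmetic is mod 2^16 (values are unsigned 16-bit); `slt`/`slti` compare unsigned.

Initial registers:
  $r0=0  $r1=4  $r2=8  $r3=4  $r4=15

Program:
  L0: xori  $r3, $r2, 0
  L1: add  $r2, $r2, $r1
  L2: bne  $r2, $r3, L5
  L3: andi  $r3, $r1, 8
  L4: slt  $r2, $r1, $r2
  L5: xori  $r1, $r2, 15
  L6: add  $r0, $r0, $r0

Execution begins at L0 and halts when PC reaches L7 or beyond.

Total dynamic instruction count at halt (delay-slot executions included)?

[0] xori  $r3, $r2, 0  →  {$r0:0, $r1:4, $r2:8, $r3:8, $r4:15}
[1] add  $r2, $r2, $r1  →  {$r0:0, $r1:4, $r2:12, $r3:8, $r4:15}
[2] bne  $r2, $r3, L5  →  {$r0:0, $r1:4, $r2:12, $r3:8, $r4:15}  ⟨branch taken⟩
[3] andi  $r3, $r1, 8  →  {$r0:0, $r1:4, $r2:12, $r3:0, $r4:15}
[5] xori  $r1, $r2, 15  →  {$r0:0, $r1:3, $r2:12, $r3:0, $r4:15}
[6] add  $r0, $r0, $r0  →  {$r0:0, $r1:3, $r2:12, $r3:0, $r4:15}

6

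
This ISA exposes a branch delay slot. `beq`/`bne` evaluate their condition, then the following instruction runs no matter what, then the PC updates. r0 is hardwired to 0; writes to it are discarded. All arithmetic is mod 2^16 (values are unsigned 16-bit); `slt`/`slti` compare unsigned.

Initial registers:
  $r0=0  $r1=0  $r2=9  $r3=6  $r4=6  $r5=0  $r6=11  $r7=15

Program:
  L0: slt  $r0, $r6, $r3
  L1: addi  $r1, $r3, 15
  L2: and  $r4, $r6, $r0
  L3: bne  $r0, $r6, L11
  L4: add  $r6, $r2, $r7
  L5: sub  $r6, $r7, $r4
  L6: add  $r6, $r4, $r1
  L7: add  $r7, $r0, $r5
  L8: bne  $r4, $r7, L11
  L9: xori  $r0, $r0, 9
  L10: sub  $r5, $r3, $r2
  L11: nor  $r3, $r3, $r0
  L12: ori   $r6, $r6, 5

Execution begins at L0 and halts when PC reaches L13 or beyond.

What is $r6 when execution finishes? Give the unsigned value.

29

  step pc=0: slt  $r0, $r6, $r3  regs=(0,0,9,6,6,0,11,15)
  step pc=1: addi  $r1, $r3, 15  regs=(0,21,9,6,6,0,11,15)
  step pc=2: and  $r4, $r6, $r0  regs=(0,21,9,6,0,0,11,15)
  step pc=3: bne  $r0, $r6, L11  cond=T  regs=(0,21,9,6,0,0,11,15)
  step pc=4: add  $r6, $r2, $r7  regs=(0,21,9,6,0,0,24,15)
  step pc=11: nor  $r3, $r3, $r0  regs=(0,21,9,65529,0,0,24,15)
  step pc=12: ori   $r6, $r6, 5  regs=(0,21,9,65529,0,0,29,15)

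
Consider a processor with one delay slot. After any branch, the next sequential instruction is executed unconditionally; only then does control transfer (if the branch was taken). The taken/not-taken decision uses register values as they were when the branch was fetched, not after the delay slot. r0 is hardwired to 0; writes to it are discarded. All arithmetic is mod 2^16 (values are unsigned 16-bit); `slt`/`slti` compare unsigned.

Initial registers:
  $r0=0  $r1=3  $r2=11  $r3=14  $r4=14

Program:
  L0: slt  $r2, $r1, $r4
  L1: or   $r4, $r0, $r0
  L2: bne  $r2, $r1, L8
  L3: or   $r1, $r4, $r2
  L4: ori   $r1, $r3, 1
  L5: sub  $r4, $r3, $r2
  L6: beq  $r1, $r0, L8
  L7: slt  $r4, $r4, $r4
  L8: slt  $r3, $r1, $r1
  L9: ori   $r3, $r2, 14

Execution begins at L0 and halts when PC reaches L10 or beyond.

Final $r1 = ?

  step pc=0: slt  $r2, $r1, $r4  regs=(0,3,1,14,14)
  step pc=1: or   $r4, $r0, $r0  regs=(0,3,1,14,0)
  step pc=2: bne  $r2, $r1, L8  cond=T  regs=(0,3,1,14,0)
  step pc=3: or   $r1, $r4, $r2  regs=(0,1,1,14,0)
  step pc=8: slt  $r3, $r1, $r1  regs=(0,1,1,0,0)
  step pc=9: ori   $r3, $r2, 14  regs=(0,1,1,15,0)

1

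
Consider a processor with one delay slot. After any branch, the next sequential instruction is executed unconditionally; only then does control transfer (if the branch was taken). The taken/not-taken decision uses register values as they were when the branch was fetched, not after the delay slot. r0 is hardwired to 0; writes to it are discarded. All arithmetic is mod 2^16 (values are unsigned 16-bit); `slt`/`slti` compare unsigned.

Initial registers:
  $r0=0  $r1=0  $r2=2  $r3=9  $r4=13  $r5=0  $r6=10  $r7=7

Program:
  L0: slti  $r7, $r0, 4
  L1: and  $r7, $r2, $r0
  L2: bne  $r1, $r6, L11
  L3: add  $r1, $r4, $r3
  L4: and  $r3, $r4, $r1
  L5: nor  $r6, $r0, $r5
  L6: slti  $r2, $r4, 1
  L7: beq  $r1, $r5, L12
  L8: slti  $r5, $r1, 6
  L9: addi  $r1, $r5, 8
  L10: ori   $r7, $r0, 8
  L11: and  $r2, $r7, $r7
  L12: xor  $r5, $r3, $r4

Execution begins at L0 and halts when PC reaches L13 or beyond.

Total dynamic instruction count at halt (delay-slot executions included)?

6

[0] slti  $r7, $r0, 4  →  {$r0:0, $r1:0, $r2:2, $r3:9, $r4:13, $r5:0, $r6:10, $r7:1}
[1] and  $r7, $r2, $r0  →  {$r0:0, $r1:0, $r2:2, $r3:9, $r4:13, $r5:0, $r6:10, $r7:0}
[2] bne  $r1, $r6, L11  →  {$r0:0, $r1:0, $r2:2, $r3:9, $r4:13, $r5:0, $r6:10, $r7:0}  ⟨branch taken⟩
[3] add  $r1, $r4, $r3  →  {$r0:0, $r1:22, $r2:2, $r3:9, $r4:13, $r5:0, $r6:10, $r7:0}
[11] and  $r2, $r7, $r7  →  {$r0:0, $r1:22, $r2:0, $r3:9, $r4:13, $r5:0, $r6:10, $r7:0}
[12] xor  $r5, $r3, $r4  →  {$r0:0, $r1:22, $r2:0, $r3:9, $r4:13, $r5:4, $r6:10, $r7:0}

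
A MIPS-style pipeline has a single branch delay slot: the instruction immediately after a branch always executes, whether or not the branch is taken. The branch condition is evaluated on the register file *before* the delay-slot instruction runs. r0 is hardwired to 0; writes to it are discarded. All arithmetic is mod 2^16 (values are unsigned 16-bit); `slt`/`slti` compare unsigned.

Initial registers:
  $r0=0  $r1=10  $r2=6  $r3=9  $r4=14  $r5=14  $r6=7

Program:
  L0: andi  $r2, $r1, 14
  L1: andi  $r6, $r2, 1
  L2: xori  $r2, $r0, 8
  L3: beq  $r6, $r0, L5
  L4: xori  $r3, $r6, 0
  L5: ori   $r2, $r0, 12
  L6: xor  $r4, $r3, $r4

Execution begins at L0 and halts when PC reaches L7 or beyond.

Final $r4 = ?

#0 andi  $r2, $r1, 14 ; 0/10/10/9/14/14/7
#1 andi  $r6, $r2, 1 ; 0/10/10/9/14/14/0
#2 xori  $r2, $r0, 8 ; 0/10/8/9/14/14/0
#3 beq  $r6, $r0, L5 ; 0/10/8/9/14/14/0 ; →target
#4 xori  $r3, $r6, 0 ; 0/10/8/0/14/14/0
#5 ori   $r2, $r0, 12 ; 0/10/12/0/14/14/0
#6 xor  $r4, $r3, $r4 ; 0/10/12/0/14/14/0

14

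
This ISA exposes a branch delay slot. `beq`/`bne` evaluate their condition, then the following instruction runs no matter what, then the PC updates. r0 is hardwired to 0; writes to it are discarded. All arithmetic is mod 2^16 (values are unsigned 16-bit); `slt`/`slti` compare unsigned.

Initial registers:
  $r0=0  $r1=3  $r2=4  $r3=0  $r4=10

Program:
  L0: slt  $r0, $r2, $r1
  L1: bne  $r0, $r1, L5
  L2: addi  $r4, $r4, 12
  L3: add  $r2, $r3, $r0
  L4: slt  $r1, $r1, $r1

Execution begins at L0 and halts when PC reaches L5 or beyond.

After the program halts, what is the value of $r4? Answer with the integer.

22

  step pc=0: slt  $r0, $r2, $r1  regs=(0,3,4,0,10)
  step pc=1: bne  $r0, $r1, L5  cond=T  regs=(0,3,4,0,10)
  step pc=2: addi  $r4, $r4, 12  regs=(0,3,4,0,22)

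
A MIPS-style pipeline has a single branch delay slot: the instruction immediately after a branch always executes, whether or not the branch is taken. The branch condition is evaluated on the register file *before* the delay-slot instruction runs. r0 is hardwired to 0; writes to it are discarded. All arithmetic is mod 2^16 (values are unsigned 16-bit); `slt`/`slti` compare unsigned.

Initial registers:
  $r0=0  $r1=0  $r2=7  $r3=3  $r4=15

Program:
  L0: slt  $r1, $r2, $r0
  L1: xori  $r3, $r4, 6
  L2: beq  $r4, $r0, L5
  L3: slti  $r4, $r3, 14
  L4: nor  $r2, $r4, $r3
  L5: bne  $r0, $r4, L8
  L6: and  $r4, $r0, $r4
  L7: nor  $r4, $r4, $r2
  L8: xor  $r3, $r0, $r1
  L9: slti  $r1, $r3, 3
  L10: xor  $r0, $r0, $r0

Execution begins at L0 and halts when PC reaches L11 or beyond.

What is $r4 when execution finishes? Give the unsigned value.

PC=0  slt  $r1, $r2, $r0     | $r0=0 $r1=0 $r2=7 $r3=3 $r4=15
PC=1  xori  $r3, $r4, 6      | $r0=0 $r1=0 $r2=7 $r3=9 $r4=15
PC=2  beq  $r4, $r0, L5      | $r0=0 $r1=0 $r2=7 $r3=9 $r4=15  [not taken]
PC=3  slti  $r4, $r3, 14     | $r0=0 $r1=0 $r2=7 $r3=9 $r4=1
PC=4  nor  $r2, $r4, $r3     | $r0=0 $r1=0 $r2=65526 $r3=9 $r4=1
PC=5  bne  $r0, $r4, L8      | $r0=0 $r1=0 $r2=65526 $r3=9 $r4=1  [TAKEN]
PC=6  and  $r4, $r0, $r4     | $r0=0 $r1=0 $r2=65526 $r3=9 $r4=0
PC=8  xor  $r3, $r0, $r1     | $r0=0 $r1=0 $r2=65526 $r3=0 $r4=0
PC=9  slti  $r1, $r3, 3      | $r0=0 $r1=1 $r2=65526 $r3=0 $r4=0
PC=10 xor  $r0, $r0, $r0     | $r0=0 $r1=1 $r2=65526 $r3=0 $r4=0

0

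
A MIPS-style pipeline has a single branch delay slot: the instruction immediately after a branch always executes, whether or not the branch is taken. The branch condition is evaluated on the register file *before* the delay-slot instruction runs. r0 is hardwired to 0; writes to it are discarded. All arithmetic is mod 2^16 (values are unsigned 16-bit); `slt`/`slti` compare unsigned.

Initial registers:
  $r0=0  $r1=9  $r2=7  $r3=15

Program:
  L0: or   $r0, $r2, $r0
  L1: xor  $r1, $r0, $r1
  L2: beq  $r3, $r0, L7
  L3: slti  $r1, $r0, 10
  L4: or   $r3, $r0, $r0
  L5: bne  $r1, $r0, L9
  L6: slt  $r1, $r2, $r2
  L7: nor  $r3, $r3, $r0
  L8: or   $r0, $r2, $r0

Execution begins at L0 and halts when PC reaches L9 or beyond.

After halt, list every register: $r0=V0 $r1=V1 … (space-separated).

[0] or   $r0, $r2, $r0  →  {$r0:0, $r1:9, $r2:7, $r3:15}
[1] xor  $r1, $r0, $r1  →  {$r0:0, $r1:9, $r2:7, $r3:15}
[2] beq  $r3, $r0, L7  →  {$r0:0, $r1:9, $r2:7, $r3:15}  ⟨branch fallthrough⟩
[3] slti  $r1, $r0, 10  →  {$r0:0, $r1:1, $r2:7, $r3:15}
[4] or   $r3, $r0, $r0  →  {$r0:0, $r1:1, $r2:7, $r3:0}
[5] bne  $r1, $r0, L9  →  {$r0:0, $r1:1, $r2:7, $r3:0}  ⟨branch taken⟩
[6] slt  $r1, $r2, $r2  →  {$r0:0, $r1:0, $r2:7, $r3:0}

$r0=0 $r1=0 $r2=7 $r3=0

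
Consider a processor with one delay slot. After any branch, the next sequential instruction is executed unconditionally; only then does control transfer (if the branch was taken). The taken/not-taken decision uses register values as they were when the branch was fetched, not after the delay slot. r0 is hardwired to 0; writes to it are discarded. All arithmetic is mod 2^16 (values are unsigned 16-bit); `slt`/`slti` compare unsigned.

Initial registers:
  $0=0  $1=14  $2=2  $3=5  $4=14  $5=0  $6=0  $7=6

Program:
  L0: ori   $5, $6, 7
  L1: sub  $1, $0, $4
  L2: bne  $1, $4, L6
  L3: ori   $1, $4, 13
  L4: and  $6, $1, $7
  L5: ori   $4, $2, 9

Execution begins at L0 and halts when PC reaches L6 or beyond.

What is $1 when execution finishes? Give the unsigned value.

15

PC=0  ori   $5, $6, 7        | $0=0 $1=14 $2=2 $3=5 $4=14 $5=7 $6=0 $7=6
PC=1  sub  $1, $0, $4        | $0=0 $1=65522 $2=2 $3=5 $4=14 $5=7 $6=0 $7=6
PC=2  bne  $1, $4, L6        | $0=0 $1=65522 $2=2 $3=5 $4=14 $5=7 $6=0 $7=6  [TAKEN]
PC=3  ori   $1, $4, 13       | $0=0 $1=15 $2=2 $3=5 $4=14 $5=7 $6=0 $7=6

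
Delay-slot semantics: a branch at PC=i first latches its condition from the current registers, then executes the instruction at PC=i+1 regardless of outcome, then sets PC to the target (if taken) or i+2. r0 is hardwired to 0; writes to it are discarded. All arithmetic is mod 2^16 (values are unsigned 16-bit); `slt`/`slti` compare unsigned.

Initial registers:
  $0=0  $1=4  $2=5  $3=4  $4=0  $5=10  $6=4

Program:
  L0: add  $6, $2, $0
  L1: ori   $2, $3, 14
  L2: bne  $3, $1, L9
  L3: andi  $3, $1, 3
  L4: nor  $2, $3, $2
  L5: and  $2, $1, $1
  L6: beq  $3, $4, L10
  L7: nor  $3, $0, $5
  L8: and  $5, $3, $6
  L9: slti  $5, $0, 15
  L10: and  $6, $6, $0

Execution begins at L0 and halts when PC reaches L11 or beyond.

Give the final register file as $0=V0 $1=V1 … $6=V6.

$0=0 $1=4 $2=4 $3=65525 $4=0 $5=10 $6=0

#0 add  $6, $2, $0 ; 0/4/5/4/0/10/5
#1 ori   $2, $3, 14 ; 0/4/14/4/0/10/5
#2 bne  $3, $1, L9 ; 0/4/14/4/0/10/5 ; →fallthru
#3 andi  $3, $1, 3 ; 0/4/14/0/0/10/5
#4 nor  $2, $3, $2 ; 0/4/65521/0/0/10/5
#5 and  $2, $1, $1 ; 0/4/4/0/0/10/5
#6 beq  $3, $4, L10 ; 0/4/4/0/0/10/5 ; →target
#7 nor  $3, $0, $5 ; 0/4/4/65525/0/10/5
#10 and  $6, $6, $0 ; 0/4/4/65525/0/10/0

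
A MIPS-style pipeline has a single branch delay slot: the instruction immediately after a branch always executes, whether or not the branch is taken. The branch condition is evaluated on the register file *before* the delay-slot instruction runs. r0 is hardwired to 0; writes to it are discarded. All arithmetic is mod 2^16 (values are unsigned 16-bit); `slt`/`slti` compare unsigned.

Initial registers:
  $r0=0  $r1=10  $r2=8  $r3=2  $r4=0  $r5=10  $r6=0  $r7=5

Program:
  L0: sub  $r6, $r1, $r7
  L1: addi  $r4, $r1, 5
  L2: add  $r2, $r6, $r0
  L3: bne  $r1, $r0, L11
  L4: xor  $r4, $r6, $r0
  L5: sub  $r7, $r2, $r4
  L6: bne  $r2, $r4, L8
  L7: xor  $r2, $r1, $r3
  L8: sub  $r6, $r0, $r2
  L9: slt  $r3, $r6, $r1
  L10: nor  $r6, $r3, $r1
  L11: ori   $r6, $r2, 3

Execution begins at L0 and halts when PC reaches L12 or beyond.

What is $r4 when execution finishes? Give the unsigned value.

5

#0 sub  $r6, $r1, $r7 ; 0/10/8/2/0/10/5/5
#1 addi  $r4, $r1, 5 ; 0/10/8/2/15/10/5/5
#2 add  $r2, $r6, $r0 ; 0/10/5/2/15/10/5/5
#3 bne  $r1, $r0, L11 ; 0/10/5/2/15/10/5/5 ; →target
#4 xor  $r4, $r6, $r0 ; 0/10/5/2/5/10/5/5
#11 ori   $r6, $r2, 3 ; 0/10/5/2/5/10/7/5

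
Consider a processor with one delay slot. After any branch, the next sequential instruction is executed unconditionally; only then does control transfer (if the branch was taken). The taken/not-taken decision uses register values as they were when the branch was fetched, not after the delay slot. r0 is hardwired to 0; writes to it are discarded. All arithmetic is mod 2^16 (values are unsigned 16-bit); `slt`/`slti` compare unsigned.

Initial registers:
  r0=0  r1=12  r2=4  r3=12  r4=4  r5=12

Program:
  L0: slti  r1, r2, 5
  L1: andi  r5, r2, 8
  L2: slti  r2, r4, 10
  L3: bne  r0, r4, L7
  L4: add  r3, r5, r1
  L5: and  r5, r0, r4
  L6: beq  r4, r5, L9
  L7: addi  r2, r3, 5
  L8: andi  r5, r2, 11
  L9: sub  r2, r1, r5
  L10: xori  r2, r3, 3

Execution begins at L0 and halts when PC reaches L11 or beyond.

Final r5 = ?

  step pc=0: slti  r1, r2, 5  regs=(0,1,4,12,4,12)
  step pc=1: andi  r5, r2, 8  regs=(0,1,4,12,4,0)
  step pc=2: slti  r2, r4, 10  regs=(0,1,1,12,4,0)
  step pc=3: bne  r0, r4, L7  cond=T  regs=(0,1,1,12,4,0)
  step pc=4: add  r3, r5, r1  regs=(0,1,1,1,4,0)
  step pc=7: addi  r2, r3, 5  regs=(0,1,6,1,4,0)
  step pc=8: andi  r5, r2, 11  regs=(0,1,6,1,4,2)
  step pc=9: sub  r2, r1, r5  regs=(0,1,65535,1,4,2)
  step pc=10: xori  r2, r3, 3  regs=(0,1,2,1,4,2)

2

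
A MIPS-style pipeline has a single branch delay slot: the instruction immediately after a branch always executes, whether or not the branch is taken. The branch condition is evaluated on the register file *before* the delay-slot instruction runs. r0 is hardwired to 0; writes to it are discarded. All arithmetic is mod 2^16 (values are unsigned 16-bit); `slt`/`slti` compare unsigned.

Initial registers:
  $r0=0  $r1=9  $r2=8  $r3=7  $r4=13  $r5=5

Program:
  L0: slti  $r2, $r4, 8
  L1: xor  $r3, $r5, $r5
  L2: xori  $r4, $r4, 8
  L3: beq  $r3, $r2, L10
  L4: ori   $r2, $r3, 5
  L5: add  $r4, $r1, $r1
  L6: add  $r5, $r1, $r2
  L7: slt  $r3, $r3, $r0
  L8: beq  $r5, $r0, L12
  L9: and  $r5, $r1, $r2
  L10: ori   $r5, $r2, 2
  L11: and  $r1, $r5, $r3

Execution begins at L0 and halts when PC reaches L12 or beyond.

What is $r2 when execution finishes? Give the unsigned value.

5

PC=0  slti  $r2, $r4, 8      | $r0=0 $r1=9 $r2=0 $r3=7 $r4=13 $r5=5
PC=1  xor  $r3, $r5, $r5     | $r0=0 $r1=9 $r2=0 $r3=0 $r4=13 $r5=5
PC=2  xori  $r4, $r4, 8      | $r0=0 $r1=9 $r2=0 $r3=0 $r4=5 $r5=5
PC=3  beq  $r3, $r2, L10     | $r0=0 $r1=9 $r2=0 $r3=0 $r4=5 $r5=5  [TAKEN]
PC=4  ori   $r2, $r3, 5      | $r0=0 $r1=9 $r2=5 $r3=0 $r4=5 $r5=5
PC=10 ori   $r5, $r2, 2      | $r0=0 $r1=9 $r2=5 $r3=0 $r4=5 $r5=7
PC=11 and  $r1, $r5, $r3     | $r0=0 $r1=0 $r2=5 $r3=0 $r4=5 $r5=7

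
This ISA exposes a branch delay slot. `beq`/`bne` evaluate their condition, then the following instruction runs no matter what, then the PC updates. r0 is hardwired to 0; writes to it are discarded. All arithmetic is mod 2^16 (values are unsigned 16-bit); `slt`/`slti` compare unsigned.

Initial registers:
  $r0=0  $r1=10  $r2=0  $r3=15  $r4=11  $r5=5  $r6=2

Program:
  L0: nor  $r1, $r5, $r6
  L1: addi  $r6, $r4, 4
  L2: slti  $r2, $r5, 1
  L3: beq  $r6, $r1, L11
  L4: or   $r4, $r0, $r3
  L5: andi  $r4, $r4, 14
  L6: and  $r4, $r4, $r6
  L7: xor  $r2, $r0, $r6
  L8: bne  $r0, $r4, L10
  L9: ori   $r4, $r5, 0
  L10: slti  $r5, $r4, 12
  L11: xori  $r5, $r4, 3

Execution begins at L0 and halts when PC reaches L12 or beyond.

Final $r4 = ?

#0 nor  $r1, $r5, $r6 ; 0/65528/0/15/11/5/2
#1 addi  $r6, $r4, 4 ; 0/65528/0/15/11/5/15
#2 slti  $r2, $r5, 1 ; 0/65528/0/15/11/5/15
#3 beq  $r6, $r1, L11 ; 0/65528/0/15/11/5/15 ; →fallthru
#4 or   $r4, $r0, $r3 ; 0/65528/0/15/15/5/15
#5 andi  $r4, $r4, 14 ; 0/65528/0/15/14/5/15
#6 and  $r4, $r4, $r6 ; 0/65528/0/15/14/5/15
#7 xor  $r2, $r0, $r6 ; 0/65528/15/15/14/5/15
#8 bne  $r0, $r4, L10 ; 0/65528/15/15/14/5/15 ; →target
#9 ori   $r4, $r5, 0 ; 0/65528/15/15/5/5/15
#10 slti  $r5, $r4, 12 ; 0/65528/15/15/5/1/15
#11 xori  $r5, $r4, 3 ; 0/65528/15/15/5/6/15

5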